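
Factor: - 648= - 2^3*3^4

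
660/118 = 5+35/59 = 5.59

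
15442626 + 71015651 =86458277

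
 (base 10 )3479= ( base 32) 3cn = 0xd97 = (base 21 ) 7IE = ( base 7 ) 13100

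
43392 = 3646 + 39746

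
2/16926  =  1/8463 = 0.00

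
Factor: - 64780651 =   -  13^1*4983127^1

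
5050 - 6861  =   - 1811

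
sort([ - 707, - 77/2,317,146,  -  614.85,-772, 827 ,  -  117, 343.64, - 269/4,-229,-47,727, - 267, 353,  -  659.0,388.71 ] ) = [-772,- 707, - 659.0, - 614.85, - 267 ,  -  229, - 117,  -  269/4,  -  47,  -  77/2, 146, 317,343.64, 353,388.71,727,827 ] 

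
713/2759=23/89  =  0.26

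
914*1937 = 1770418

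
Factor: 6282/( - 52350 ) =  - 3/25 = - 3^1*5^( - 2 ) 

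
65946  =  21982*3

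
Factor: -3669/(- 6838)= 2^( - 1)*3^1*13^( - 1 )*263^(-1)*1223^1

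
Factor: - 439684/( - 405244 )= 353^ ( - 1 )*383^1 = 383/353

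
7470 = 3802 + 3668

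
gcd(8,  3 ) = 1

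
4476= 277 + 4199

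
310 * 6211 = 1925410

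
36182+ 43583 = 79765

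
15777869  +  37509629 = 53287498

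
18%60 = 18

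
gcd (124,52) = 4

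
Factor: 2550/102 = 5^2=   25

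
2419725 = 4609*525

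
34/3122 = 17/1561 = 0.01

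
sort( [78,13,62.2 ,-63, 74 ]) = [ - 63,13 , 62.2, 74,78 ]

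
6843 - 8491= - 1648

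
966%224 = 70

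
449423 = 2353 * 191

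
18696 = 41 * 456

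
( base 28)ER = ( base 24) hb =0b110100011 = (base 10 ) 419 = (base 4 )12203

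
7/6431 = 7/6431=0.00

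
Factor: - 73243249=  - 47^1*59^1 * 61^1*433^1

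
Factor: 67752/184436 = 18/49 = 2^1*3^2*7^(  -  2)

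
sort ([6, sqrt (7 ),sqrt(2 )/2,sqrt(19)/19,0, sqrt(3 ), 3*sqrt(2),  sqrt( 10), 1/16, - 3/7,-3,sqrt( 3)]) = [ - 3, - 3/7,  0, 1/16, sqrt ( 19)/19, sqrt( 2)/2, sqrt(3 ), sqrt (3 ), sqrt(7),sqrt( 10 ), 3 * sqrt(2 ),6 ]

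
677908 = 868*781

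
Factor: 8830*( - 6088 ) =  - 53757040 = - 2^4*5^1*761^1*883^1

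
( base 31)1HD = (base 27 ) 21G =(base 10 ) 1501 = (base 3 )2001121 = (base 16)5DD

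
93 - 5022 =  - 4929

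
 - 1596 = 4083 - 5679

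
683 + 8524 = 9207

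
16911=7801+9110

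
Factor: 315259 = 7^1 * 29^1*1553^1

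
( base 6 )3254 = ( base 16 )2F2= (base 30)p4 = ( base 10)754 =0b1011110010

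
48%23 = 2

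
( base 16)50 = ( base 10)80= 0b1010000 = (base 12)68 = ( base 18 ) 48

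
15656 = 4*3914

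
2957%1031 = 895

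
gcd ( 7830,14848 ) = 58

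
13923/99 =140 + 7/11 = 140.64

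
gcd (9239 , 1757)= 1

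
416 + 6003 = 6419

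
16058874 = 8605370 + 7453504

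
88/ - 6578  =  -4/299 = - 0.01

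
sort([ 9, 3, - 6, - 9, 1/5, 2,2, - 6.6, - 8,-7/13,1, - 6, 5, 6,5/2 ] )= [ - 9, - 8,-6.6, - 6, - 6, - 7/13,1/5,1, 2,2,5/2, 3, 5,6,9]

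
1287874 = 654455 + 633419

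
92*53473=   4919516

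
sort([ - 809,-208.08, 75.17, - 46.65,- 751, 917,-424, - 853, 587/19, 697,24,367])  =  [ - 853, - 809, - 751, - 424,- 208.08, - 46.65, 24, 587/19,75.17 , 367,697,  917 ]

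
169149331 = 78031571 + 91117760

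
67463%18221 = 12800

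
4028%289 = 271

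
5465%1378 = 1331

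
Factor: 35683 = 17^1*2099^1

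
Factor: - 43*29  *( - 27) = 3^3*29^1*43^1 =33669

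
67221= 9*7469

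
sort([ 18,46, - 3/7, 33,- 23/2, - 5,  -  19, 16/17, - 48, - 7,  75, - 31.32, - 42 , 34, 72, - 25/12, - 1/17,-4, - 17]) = [ - 48, - 42,- 31.32,-19,-17, - 23/2, - 7, - 5, - 4,-25/12 , - 3/7, - 1/17, 16/17,18,33 , 34,46,72,75] 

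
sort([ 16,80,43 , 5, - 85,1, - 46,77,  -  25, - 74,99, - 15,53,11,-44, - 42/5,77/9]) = [ - 85,-74, - 46, - 44, - 25, - 15, - 42/5, 1,5,77/9  ,  11, 16,43,  53,77,80, 99]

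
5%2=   1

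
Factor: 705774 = 2^1 *3^1*19^1*41^1*151^1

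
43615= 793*55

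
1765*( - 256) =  - 451840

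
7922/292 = 3961/146=27.13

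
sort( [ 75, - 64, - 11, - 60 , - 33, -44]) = [-64,  -  60, - 44, -33,-11, 75] 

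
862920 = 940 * 918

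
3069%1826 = 1243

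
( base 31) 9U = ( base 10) 309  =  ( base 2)100110101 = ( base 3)102110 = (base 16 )135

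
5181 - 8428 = - 3247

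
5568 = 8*696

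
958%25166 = 958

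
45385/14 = 3241 + 11/14 = 3241.79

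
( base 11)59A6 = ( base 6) 100220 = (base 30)8m0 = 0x1EB4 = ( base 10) 7860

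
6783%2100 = 483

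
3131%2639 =492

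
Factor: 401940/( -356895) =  - 2^2*29^1  *  103^(  -  1 )= - 116/103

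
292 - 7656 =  - 7364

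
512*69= 35328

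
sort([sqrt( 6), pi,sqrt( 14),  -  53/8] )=[ - 53/8, sqrt( 6), pi,sqrt(14)]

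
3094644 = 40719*76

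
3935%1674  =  587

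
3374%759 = 338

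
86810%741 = 113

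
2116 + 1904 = 4020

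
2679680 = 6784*395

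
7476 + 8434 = 15910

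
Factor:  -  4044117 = -3^1*7^2*11^1*41^1*61^1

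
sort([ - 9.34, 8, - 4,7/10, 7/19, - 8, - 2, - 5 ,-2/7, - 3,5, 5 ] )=[ -9.34, - 8, - 5, - 4, - 3, - 2, - 2/7,7/19,7/10,  5,5,8]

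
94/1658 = 47/829 = 0.06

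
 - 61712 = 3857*(-16 ) 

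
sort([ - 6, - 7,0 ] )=[ -7, - 6,0 ]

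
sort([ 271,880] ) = [ 271,  880] 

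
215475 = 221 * 975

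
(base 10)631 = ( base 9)771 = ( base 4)21313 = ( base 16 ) 277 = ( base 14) 331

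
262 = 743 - 481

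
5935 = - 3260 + 9195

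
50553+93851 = 144404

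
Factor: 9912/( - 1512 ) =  - 3^( - 2 )*59^1 = - 59/9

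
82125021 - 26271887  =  55853134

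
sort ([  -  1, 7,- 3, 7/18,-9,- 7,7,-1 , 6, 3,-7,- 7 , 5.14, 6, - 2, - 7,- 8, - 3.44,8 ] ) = [- 9, - 8, - 7,  -  7, - 7,  -  7, - 3.44 ,-3,-2, - 1, - 1, 7/18,3,  5.14, 6, 6  ,  7, 7, 8]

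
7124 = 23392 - 16268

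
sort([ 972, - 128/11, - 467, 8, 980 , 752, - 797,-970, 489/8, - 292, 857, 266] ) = [ - 970, - 797, - 467, - 292, - 128/11,8,  489/8,  266,752, 857, 972,980 ]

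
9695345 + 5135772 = 14831117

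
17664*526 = 9291264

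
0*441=0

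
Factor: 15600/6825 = 2^4*7^(  -  1) = 16/7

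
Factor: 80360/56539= 280/197 = 2^3 * 5^1*7^1*197^( - 1)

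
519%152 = 63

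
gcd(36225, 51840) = 45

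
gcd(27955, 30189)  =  1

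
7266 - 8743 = -1477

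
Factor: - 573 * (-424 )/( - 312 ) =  - 10123/13  =  - 13^( -1 ) *53^1 * 191^1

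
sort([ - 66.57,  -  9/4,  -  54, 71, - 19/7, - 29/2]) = [-66.57, - 54, - 29/2 , - 19/7  , - 9/4,71] 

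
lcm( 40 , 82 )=1640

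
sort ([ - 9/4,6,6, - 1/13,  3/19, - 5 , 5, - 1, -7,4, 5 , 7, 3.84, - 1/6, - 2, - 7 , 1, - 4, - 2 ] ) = [- 7, - 7, - 5, - 4, - 9/4, - 2, - 2, - 1, - 1/6, - 1/13,3/19,1,  3.84 , 4,5, 5, 6, 6,7]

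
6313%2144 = 2025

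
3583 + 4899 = 8482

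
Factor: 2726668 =2^2*  7^1*97381^1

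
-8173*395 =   -  3228335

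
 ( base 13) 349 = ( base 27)L1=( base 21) 161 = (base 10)568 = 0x238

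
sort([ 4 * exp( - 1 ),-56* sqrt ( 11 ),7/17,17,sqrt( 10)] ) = [ - 56*sqrt( 11 ),7/17,4*exp( - 1) , sqrt(10), 17] 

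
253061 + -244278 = 8783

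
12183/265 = 45 +258/265  =  45.97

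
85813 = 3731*23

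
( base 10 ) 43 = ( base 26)1h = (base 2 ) 101011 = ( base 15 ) 2d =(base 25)1i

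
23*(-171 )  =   - 3933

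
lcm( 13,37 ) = 481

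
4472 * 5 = 22360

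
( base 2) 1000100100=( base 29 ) iq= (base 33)gk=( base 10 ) 548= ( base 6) 2312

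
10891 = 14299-3408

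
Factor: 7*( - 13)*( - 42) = 2^1*3^1*7^2*13^1 = 3822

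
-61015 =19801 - 80816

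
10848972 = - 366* ( - 29642)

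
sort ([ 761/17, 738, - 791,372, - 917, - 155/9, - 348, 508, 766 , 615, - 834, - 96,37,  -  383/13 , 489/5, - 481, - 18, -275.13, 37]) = [- 917,-834, - 791,  -  481,-348, - 275.13, - 96, - 383/13, - 18,-155/9,37,37,761/17,489/5, 372,  508, 615, 738,766]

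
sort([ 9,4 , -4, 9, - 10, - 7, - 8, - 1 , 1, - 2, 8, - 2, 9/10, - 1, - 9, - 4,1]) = [ - 10, - 9 , - 8, - 7, - 4,  -  4,-2, - 2, - 1, - 1 , 9/10, 1,1,4, 8, 9,9] 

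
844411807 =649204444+195207363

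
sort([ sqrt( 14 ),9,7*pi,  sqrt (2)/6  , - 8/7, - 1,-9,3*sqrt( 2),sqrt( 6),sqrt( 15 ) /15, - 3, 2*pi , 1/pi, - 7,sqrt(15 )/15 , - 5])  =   [ - 9, - 7, - 5,  -  3, - 8/7 , - 1,sqrt(2 ) /6,sqrt (15)/15, sqrt( 15 )/15,1/pi, sqrt ( 6 ), sqrt( 14 )  ,  3*sqrt ( 2 ), 2*pi, 9,7*pi ]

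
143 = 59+84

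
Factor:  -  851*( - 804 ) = 2^2 *3^1*23^1*37^1*67^1 = 684204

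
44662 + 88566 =133228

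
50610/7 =7230= 7230.00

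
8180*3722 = 30445960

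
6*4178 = 25068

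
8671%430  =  71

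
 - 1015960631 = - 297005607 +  - 718955024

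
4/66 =2/33 = 0.06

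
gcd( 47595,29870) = 5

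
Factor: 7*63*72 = 31752 = 2^3*3^4*7^2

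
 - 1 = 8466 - 8467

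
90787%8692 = 3867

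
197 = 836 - 639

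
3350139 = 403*8313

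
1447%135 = 97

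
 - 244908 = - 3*81636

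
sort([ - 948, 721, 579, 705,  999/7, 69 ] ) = [-948,69, 999/7,579, 705, 721]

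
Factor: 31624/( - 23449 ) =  - 2^3 *59^1*67^1* 131^(-1)*179^(-1 )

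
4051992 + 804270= 4856262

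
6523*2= 13046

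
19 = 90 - 71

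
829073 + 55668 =884741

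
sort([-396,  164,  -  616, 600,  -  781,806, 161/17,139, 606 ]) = [ - 781, - 616, - 396, 161/17,139, 164, 600, 606,  806] 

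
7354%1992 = 1378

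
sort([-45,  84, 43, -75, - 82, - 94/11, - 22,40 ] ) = [ - 82, - 75, - 45, -22, - 94/11,40, 43,84] 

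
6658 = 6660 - 2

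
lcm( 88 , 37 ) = 3256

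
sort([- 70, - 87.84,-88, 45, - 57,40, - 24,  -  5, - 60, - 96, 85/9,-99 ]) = [ - 99,- 96, - 88, - 87.84, - 70, -60, - 57,-24, - 5 , 85/9,40,45]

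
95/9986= 95/9986  =  0.01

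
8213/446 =18 + 185/446 = 18.41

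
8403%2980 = 2443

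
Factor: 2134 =2^1*11^1*97^1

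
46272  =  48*964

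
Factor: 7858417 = 7^1*757^1*1483^1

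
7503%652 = 331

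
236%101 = 34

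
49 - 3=46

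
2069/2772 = 2069/2772 = 0.75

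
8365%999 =373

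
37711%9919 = 7954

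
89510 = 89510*1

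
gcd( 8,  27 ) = 1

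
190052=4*47513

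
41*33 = 1353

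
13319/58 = 229 + 37/58 = 229.64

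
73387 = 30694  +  42693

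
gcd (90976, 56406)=2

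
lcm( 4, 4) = 4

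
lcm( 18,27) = 54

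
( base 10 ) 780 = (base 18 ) 276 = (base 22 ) 1DA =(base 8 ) 1414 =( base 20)1j0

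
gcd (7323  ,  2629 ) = 1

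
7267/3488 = 7267/3488 =2.08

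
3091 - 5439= - 2348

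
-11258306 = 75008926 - 86267232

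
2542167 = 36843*69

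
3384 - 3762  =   - 378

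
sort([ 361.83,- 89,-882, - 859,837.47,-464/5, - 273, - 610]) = [ - 882, - 859,-610, - 273, - 464/5, - 89,361.83, 837.47]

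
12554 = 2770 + 9784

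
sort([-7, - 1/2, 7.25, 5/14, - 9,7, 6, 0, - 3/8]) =[ - 9 , - 7,  -  1/2, - 3/8, 0,5/14, 6,7,7.25] 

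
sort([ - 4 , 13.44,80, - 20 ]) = [-20,  -  4, 13.44 , 80] 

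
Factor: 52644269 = 19^2*145829^1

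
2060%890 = 280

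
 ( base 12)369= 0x201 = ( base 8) 1001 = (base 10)513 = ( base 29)hk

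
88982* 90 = 8008380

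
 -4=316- 320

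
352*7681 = 2703712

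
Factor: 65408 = 2^7*7^1*73^1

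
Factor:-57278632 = -2^3*83^1*86263^1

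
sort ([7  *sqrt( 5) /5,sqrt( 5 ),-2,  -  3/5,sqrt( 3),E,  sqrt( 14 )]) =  [-2,-3/5,sqrt( 3),sqrt(5 ), E,7 * sqrt( 5 ) /5,  sqrt(14)]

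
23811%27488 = 23811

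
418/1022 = 209/511 = 0.41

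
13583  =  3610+9973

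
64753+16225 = 80978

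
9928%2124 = 1432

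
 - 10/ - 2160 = 1/216 = 0.00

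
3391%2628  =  763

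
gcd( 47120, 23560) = 23560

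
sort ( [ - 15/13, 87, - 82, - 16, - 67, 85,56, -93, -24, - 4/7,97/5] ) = [-93, - 82, - 67 ,-24, - 16, - 15/13, - 4/7,97/5, 56, 85, 87 ] 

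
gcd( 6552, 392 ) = 56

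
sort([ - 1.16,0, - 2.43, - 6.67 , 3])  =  [ - 6.67, - 2.43,-1.16,0,3 ] 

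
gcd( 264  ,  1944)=24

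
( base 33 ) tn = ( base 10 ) 980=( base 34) ss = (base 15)455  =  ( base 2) 1111010100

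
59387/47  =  1263 + 26/47 =1263.55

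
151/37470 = 151/37470 = 0.00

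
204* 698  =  142392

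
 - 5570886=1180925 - 6751811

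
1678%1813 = 1678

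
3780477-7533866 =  - 3753389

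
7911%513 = 216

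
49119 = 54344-5225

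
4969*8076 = 40129644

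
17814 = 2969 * 6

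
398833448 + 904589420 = 1303422868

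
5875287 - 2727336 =3147951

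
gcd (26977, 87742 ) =1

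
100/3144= 25/786= 0.03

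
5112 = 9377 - 4265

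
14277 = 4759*3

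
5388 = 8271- 2883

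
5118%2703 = 2415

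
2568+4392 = 6960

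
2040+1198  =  3238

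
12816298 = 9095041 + 3721257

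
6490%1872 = 874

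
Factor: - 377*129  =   - 3^1 * 13^1 * 29^1 * 43^1 = - 48633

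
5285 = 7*755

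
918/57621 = 306/19207 = 0.02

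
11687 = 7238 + 4449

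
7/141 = 7/141 = 0.05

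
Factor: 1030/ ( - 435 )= -206/87  =  - 2^1 * 3^( - 1 )*29^(  -  1 ) * 103^1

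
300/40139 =300/40139 = 0.01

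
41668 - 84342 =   -  42674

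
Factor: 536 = 2^3*67^1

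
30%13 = 4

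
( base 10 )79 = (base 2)1001111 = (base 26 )31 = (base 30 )2j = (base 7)142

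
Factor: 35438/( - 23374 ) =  - 47/31  =  - 31^(  -  1)*47^1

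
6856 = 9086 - 2230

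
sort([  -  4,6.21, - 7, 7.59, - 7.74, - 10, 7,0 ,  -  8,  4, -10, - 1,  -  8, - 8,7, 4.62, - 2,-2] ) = [ - 10, - 10, - 8, - 8, - 8, - 7.74, - 7,-4, - 2, - 2, - 1,0,4,4.62,6.21,7, 7 , 7.59]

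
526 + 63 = 589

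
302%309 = 302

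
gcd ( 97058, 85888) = 2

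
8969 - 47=8922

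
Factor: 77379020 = 2^2 *5^1*19^1 * 157^1*1297^1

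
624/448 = 1+11/28   =  1.39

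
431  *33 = 14223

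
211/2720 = 211/2720 =0.08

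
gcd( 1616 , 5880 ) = 8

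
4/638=2/319 = 0.01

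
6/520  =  3/260=0.01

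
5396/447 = 12  +  32/447 = 12.07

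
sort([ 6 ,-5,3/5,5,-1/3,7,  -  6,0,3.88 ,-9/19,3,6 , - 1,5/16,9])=[ - 6, - 5,-1,-9/19, - 1/3,0,5/16,  3/5, 3,  3.88,5,6,6,7,9]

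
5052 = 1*5052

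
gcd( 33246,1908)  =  18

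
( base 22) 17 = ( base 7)41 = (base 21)18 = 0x1D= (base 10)29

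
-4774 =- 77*62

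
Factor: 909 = 3^2*101^1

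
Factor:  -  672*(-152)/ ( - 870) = -17024/145 = -  2^7*5^ ( - 1) * 7^1*19^1*29^( - 1)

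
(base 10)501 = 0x1F5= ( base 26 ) J7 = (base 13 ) 2c7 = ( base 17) 1c8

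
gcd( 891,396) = 99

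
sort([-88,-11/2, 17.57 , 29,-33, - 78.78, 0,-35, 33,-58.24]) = [-88,-78.78,-58.24,-35, - 33, - 11/2, 0,17.57,29, 33]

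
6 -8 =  - 2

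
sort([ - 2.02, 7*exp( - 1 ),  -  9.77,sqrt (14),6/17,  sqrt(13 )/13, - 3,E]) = [-9.77, - 3 ,  -  2.02, sqrt (13 ) /13, 6/17,7*exp(-1),E,sqrt(14) ]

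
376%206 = 170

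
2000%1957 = 43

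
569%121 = 85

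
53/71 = 53/71 = 0.75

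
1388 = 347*4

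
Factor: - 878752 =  - 2^5*7^1*3923^1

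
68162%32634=2894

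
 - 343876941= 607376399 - 951253340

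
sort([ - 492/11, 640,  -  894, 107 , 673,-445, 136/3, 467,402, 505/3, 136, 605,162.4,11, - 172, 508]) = [ - 894, -445,-172, - 492/11, 11,136/3, 107,  136, 162.4, 505/3, 402, 467 , 508,  605, 640, 673]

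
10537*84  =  885108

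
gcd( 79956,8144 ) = 4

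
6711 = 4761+1950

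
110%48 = 14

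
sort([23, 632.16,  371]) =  [ 23,371,632.16]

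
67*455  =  30485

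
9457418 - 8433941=1023477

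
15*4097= 61455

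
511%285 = 226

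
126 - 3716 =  - 3590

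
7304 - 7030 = 274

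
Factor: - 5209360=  - 2^4 * 5^1 * 13^1 * 5009^1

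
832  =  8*104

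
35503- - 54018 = 89521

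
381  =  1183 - 802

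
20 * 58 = 1160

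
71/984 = 71/984 = 0.07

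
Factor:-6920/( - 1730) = 4 = 2^2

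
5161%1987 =1187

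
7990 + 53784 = 61774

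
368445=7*52635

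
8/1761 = 8/1761 = 0.00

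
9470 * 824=7803280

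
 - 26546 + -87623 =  -114169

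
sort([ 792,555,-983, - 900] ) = [ - 983, - 900,555,792 ]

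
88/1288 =11/161= 0.07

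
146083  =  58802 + 87281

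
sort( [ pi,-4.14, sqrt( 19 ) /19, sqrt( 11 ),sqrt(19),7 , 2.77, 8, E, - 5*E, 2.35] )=[ - 5*E, - 4.14,sqrt(19)/19,  2.35,  E, 2.77,  pi, sqrt(11), sqrt(19 ),  7, 8]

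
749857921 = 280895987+468961934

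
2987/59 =2987/59 = 50.63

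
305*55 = 16775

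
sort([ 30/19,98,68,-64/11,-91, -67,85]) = [-91, - 67,-64/11, 30/19,68 , 85 , 98]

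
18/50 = 9/25 = 0.36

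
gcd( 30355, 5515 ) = 5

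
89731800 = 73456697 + 16275103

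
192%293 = 192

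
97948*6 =587688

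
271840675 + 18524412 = 290365087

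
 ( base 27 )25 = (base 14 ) 43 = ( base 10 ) 59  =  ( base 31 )1s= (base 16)3b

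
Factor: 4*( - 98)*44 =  - 2^5*7^2*11^1= - 17248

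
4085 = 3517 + 568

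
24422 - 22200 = 2222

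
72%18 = 0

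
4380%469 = 159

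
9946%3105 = 631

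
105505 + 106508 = 212013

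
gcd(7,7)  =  7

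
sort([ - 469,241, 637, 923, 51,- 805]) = [ - 805,  -  469, 51, 241, 637, 923 ] 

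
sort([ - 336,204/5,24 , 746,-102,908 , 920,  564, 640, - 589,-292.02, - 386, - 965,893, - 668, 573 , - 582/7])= [ - 965,  -  668, - 589,-386, - 336,- 292.02, - 102, - 582/7,24 , 204/5, 564,573,  640,746,893, 908,920] 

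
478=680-202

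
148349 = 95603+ 52746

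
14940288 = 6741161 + 8199127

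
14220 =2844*5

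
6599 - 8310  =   - 1711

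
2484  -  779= 1705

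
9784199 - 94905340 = -85121141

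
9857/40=246  +  17/40=246.43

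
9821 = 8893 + 928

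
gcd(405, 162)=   81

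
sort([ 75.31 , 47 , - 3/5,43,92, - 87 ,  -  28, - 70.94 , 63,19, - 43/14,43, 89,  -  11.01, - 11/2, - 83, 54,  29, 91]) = [ - 87, - 83, - 70.94, - 28 , - 11.01, - 11/2, - 43/14, - 3/5,19, 29,43,43,47,54,63,75.31 , 89,91, 92]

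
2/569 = 2/569 = 0.00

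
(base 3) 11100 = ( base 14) 85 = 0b1110101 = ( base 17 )6F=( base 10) 117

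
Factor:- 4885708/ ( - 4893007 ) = 2^2*7^( - 1)*699001^(- 1)*1221427^1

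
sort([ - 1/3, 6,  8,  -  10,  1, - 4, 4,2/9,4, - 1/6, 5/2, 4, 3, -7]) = [ - 10, - 7, - 4, - 1/3 ,  -  1/6, 2/9,1, 5/2,3 , 4, 4,4, 6,  8 ] 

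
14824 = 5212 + 9612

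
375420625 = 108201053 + 267219572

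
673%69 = 52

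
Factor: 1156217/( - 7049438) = -2^( - 1)*11^( - 1)*59^( - 1 )*  5431^ ( - 1 )*1156217^1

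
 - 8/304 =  - 1/38  =  - 0.03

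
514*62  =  31868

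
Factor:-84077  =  -7^1*12011^1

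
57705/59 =978 +3/59 = 978.05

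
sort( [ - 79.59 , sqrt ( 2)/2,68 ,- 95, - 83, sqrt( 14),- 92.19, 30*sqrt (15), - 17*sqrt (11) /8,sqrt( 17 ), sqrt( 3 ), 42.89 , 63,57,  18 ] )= [ - 95, -92.19, - 83, - 79.59,- 17 * sqrt( 11)/8, sqrt(2)/2, sqrt( 3), sqrt( 14),sqrt( 17),18, 42.89, 57, 63, 68, 30*sqrt( 15 ) ] 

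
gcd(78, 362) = 2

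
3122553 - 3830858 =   -  708305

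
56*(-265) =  - 14840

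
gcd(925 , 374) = 1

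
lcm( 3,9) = 9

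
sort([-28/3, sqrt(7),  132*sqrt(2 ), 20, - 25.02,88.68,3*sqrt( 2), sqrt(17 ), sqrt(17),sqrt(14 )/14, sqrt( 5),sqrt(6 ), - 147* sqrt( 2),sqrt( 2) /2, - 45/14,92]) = [  -  147*sqrt(2 ), - 25.02, - 28/3, - 45/14,sqrt(14) /14,sqrt (2 ) /2, sqrt(5),sqrt(6) , sqrt( 7 ),  sqrt( 17 ), sqrt (17),3*sqrt( 2 ) , 20,88.68, 92,132*sqrt( 2) ] 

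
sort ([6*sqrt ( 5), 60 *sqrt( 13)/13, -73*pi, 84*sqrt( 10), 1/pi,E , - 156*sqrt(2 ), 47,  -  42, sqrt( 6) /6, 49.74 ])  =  [-73* pi,- 156*sqrt(2 ) ,-42,1/pi,  sqrt(6)/6, E,6*sqrt(5 ),  60*sqrt( 13) /13, 47 , 49.74, 84*sqrt(10)] 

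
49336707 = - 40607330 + 89944037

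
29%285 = 29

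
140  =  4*35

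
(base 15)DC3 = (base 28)3R0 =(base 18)9ac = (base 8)6044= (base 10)3108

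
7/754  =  7/754 = 0.01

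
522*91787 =47912814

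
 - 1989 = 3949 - 5938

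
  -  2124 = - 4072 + 1948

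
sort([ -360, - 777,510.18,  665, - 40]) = [ - 777,-360, - 40, 510.18,665 ]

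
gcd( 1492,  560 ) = 4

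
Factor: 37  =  37^1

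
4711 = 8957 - 4246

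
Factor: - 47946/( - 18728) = 2^( - 2)*3^1*61^1*131^1*2341^ ( - 1) = 23973/9364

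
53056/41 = 53056/41 = 1294.05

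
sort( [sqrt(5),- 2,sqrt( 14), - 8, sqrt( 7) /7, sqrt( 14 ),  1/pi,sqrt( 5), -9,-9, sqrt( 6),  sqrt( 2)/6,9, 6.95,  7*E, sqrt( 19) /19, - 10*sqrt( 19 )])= [-10 * sqrt(19 ),  -  9,- 9, - 8, - 2,  sqrt (19)/19, sqrt( 2 )/6 , 1/pi, sqrt(7 )/7, sqrt( 5) , sqrt( 5), sqrt( 6) , sqrt( 14 ), sqrt(14 ),6.95,9 , 7*E]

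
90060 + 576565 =666625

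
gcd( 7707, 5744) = 1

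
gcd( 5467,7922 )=1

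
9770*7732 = 75541640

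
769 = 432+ 337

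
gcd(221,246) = 1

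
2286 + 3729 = 6015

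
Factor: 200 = 2^3*5^2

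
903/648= 1  +  85/216 = 1.39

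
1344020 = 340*3953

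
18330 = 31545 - 13215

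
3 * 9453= 28359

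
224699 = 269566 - 44867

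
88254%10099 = 7462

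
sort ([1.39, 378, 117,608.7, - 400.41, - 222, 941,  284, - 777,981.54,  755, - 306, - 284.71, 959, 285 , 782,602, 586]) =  [ - 777, - 400.41, - 306, - 284.71,- 222, 1.39 , 117, 284, 285 , 378,586 , 602 , 608.7,  755,782 , 941,959,981.54]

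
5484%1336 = 140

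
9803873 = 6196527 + 3607346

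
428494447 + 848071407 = 1276565854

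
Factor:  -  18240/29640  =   -8/13= - 2^3*13^( - 1) 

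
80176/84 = 20044/21=954.48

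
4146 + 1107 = 5253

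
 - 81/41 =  - 81/41  =  -1.98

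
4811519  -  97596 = 4713923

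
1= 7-6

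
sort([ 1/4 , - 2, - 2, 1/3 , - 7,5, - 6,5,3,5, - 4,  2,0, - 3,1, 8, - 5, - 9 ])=[-9, - 7 ,  -  6, - 5, - 4, - 3,-2, - 2,0,1/4, 1/3 , 1,2 , 3, 5,  5,5 , 8]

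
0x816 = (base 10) 2070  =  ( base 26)31g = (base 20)53A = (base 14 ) a7c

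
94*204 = 19176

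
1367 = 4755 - 3388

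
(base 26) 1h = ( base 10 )43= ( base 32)1b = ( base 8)53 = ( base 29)1E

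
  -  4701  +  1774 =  - 2927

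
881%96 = 17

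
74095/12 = 74095/12 = 6174.58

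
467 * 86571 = 40428657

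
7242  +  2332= 9574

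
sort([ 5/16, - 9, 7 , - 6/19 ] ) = [ - 9,  -  6/19,5/16 , 7] 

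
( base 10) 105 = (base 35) 30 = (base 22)4H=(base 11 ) 96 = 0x69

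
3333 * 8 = 26664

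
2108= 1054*2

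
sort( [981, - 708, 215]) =[- 708, 215,981]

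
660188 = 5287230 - 4627042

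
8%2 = 0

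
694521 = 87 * 7983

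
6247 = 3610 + 2637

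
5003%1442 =677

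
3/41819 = 3/41819 =0.00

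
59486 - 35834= 23652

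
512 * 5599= 2866688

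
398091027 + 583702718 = 981793745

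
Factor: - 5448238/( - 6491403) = 2^1 * 3^(  -  2)*721267^( - 1)*2724119^1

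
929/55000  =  929/55000 =0.02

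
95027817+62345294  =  157373111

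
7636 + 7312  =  14948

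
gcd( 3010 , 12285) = 35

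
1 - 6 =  - 5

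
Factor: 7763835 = 3^1*5^1 * 517589^1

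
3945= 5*789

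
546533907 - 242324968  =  304208939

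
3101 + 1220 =4321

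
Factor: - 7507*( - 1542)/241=11575794/241 =2^1*3^1*241^ ( - 1)*257^1*7507^1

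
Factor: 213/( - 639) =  - 3^(- 1)=- 1/3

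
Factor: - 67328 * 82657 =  - 2^8 * 263^1*82657^1= - 5565130496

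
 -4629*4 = - 18516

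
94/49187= 94/49187 = 0.00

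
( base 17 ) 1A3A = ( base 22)G5A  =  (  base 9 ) 11707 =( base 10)7864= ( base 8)17270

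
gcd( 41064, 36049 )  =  59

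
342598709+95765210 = 438363919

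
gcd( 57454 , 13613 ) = 1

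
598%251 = 96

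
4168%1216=520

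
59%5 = 4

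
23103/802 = 28  +  647/802=28.81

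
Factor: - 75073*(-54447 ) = 4087499631 = 3^1*37^1*2029^1*18149^1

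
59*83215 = 4909685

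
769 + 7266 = 8035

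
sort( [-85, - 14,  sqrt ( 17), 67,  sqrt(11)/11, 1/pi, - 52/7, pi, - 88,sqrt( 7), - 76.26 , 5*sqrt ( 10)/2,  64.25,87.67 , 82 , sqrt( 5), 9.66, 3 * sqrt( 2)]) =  [ - 88, - 85, - 76.26, - 14, - 52/7,sqrt(11)/11,1/pi, sqrt( 5 ),sqrt(7),  pi, sqrt( 17), 3*sqrt (2),5*sqrt(10 )/2, 9.66, 64.25,  67,82,87.67 ] 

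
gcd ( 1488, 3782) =62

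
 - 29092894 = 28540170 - 57633064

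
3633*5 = 18165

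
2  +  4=6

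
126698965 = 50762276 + 75936689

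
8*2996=23968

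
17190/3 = 5730 = 5730.00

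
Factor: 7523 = 7523^1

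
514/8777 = 514/8777 = 0.06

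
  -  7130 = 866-7996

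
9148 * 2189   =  20024972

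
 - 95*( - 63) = 5985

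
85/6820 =17/1364 = 0.01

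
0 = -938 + 938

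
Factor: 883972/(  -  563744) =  - 2^( - 3 )*79^(-1 )*991^1 =- 991/632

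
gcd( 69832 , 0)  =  69832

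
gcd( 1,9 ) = 1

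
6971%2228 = 287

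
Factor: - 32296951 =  - 373^1*86587^1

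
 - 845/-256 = 845/256 = 3.30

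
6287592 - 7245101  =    -  957509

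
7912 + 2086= 9998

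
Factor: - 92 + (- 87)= - 179 = - 179^1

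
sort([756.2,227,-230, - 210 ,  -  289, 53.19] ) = [ - 289, - 230, - 210, 53.19 , 227,756.2 ]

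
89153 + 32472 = 121625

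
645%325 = 320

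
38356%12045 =2221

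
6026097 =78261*77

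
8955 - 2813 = 6142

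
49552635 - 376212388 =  - 326659753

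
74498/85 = 876 + 38/85 = 876.45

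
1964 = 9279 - 7315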